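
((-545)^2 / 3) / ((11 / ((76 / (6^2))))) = 5643475 / 297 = 19001.60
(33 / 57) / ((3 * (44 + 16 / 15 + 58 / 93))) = 1705 / 403674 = 0.00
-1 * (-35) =35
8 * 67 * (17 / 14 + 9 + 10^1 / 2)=57084 / 7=8154.86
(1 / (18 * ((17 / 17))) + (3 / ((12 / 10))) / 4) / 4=49 / 288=0.17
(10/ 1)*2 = 20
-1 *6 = -6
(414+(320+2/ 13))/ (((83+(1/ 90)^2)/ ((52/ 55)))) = 61845120/ 7395311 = 8.36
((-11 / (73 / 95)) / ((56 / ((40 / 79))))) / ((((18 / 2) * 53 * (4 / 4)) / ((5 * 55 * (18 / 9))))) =-0.15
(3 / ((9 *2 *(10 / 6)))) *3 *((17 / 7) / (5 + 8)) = 51 / 910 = 0.06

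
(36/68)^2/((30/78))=1053/1445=0.73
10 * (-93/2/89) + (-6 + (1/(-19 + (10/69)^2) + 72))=488328102/8041951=60.72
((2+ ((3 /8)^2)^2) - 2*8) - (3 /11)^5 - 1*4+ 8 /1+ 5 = -3286274677 /659664896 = -4.98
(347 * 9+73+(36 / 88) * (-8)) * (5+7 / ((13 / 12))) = 5232880 / 143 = 36593.57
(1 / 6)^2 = 1 / 36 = 0.03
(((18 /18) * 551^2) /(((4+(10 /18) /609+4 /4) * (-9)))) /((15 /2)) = -61631003 /68525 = -899.39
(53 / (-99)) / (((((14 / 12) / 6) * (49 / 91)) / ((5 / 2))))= -6890 / 539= -12.78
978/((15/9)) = 2934/5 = 586.80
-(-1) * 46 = 46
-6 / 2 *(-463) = 1389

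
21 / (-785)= -21 / 785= -0.03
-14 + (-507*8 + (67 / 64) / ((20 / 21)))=-5208193 / 1280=-4068.90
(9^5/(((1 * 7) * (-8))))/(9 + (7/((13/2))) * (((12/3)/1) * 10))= -767637/37912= -20.25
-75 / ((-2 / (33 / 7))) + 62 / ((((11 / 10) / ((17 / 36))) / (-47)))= -1074.17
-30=-30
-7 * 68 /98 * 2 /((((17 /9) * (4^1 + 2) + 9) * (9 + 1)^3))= -51 /106750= -0.00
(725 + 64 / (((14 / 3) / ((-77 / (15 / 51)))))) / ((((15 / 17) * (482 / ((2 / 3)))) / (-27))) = 730677 / 6025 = 121.27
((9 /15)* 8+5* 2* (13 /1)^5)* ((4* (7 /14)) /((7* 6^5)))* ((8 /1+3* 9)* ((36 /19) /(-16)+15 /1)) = 71057.53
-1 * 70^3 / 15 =-68600 / 3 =-22866.67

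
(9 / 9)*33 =33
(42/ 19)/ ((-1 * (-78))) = 7/ 247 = 0.03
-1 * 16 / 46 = -8 / 23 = -0.35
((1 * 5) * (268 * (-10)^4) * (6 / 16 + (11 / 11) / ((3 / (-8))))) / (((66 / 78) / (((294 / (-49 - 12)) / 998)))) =5334875000 / 30439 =175264.46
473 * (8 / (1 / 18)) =68112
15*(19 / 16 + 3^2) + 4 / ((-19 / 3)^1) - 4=45047 / 304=148.18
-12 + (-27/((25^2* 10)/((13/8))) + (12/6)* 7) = 99649/50000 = 1.99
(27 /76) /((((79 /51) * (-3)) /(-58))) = 13311 /3002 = 4.43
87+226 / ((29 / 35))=10433 / 29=359.76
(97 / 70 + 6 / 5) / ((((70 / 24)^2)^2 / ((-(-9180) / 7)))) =3445452288 / 73530625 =46.86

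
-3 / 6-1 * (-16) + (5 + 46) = 133 / 2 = 66.50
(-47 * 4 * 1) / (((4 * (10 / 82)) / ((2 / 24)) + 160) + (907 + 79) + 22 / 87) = -0.16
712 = 712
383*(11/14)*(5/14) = 21065/196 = 107.47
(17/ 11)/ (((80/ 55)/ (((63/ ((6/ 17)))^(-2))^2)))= 1/ 955485153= 0.00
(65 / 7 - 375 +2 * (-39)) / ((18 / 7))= -1553 / 9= -172.56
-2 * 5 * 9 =-90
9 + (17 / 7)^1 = 80 / 7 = 11.43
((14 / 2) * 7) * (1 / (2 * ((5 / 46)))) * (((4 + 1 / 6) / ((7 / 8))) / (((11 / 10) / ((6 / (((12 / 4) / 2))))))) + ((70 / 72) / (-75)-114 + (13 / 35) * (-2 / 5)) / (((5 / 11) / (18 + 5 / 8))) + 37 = -737.74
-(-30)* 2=60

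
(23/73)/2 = 23/146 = 0.16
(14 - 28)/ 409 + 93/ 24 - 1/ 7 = 84697/ 22904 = 3.70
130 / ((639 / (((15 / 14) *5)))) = 1625 / 1491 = 1.09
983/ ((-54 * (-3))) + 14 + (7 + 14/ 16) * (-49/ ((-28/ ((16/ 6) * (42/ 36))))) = 40787/ 648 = 62.94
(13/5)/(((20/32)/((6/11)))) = 624/275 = 2.27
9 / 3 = 3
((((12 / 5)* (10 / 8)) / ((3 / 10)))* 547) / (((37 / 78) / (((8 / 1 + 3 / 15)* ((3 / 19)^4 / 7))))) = 283387572 / 33753139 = 8.40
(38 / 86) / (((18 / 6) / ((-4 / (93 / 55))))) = -4180 / 11997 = -0.35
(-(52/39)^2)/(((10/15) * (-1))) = 8/3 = 2.67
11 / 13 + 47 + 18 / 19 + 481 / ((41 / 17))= 2513851 / 10127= 248.23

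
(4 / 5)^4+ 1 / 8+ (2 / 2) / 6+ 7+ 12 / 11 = 1450709 / 165000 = 8.79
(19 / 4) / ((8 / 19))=361 / 32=11.28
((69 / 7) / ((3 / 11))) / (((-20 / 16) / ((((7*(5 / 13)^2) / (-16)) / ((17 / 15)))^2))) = -49809375 / 528264256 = -0.09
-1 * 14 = -14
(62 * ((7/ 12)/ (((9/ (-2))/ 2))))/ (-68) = 217/ 918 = 0.24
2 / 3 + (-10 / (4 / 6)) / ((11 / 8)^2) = -2638 / 363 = -7.27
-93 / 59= -1.58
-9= -9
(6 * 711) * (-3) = -12798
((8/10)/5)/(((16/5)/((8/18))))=1/45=0.02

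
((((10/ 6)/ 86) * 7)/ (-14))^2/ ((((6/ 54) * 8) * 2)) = 25/ 473344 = 0.00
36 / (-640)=-9 / 160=-0.06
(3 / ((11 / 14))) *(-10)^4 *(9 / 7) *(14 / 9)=840000 / 11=76363.64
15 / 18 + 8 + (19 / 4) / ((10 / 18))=1043 / 60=17.38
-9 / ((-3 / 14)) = 42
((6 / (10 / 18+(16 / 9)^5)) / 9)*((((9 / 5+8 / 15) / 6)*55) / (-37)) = -120285 / 5715871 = -0.02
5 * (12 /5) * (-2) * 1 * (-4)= 96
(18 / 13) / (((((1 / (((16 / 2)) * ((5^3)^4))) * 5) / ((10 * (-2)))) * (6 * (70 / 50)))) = -1287774725.27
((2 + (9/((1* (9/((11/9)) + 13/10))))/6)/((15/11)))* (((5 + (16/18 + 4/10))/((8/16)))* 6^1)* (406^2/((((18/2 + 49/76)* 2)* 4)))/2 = 20191328181332/157173525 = 128465.20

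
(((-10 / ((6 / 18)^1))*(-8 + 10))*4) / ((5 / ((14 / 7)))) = -96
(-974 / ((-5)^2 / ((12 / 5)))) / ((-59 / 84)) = 981792 / 7375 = 133.12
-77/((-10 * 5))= 77/50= 1.54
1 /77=0.01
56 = 56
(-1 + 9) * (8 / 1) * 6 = 384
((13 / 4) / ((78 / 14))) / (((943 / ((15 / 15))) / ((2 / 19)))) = 7 / 107502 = 0.00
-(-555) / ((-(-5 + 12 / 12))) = 555 / 4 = 138.75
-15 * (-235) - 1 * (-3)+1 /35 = 123481 /35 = 3528.03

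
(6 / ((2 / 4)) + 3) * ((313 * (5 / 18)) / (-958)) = -7825 / 5748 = -1.36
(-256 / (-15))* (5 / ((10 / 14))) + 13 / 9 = 5441 / 45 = 120.91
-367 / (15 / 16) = -5872 / 15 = -391.47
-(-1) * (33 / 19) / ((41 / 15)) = 495 / 779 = 0.64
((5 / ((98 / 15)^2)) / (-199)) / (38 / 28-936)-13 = -4644342569 / 357257138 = -13.00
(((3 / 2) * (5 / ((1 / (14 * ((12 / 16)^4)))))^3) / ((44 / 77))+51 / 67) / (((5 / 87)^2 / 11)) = 2669291898632526519 / 28101836800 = 94986385.33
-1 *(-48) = 48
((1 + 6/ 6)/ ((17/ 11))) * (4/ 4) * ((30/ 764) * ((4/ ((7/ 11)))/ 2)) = 3630/ 22729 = 0.16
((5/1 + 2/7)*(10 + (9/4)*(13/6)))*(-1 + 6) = 3145/8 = 393.12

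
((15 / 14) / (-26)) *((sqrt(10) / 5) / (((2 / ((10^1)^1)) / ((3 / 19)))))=-45 *sqrt(10) / 6916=-0.02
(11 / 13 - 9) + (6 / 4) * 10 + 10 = 219 / 13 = 16.85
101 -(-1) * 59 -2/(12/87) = 291/2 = 145.50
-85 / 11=-7.73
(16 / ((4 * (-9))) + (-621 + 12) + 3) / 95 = -6.38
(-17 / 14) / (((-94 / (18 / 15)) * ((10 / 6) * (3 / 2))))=51 / 8225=0.01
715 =715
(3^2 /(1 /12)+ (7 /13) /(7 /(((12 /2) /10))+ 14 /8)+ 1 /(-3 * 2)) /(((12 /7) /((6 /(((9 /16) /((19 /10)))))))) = 10295530 /8073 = 1275.30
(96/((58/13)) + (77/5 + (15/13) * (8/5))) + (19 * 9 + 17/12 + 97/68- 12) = 19285309/96135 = 200.61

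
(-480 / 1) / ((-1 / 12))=5760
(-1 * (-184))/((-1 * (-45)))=184/45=4.09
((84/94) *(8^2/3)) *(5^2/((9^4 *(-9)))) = -22400/2775303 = -0.01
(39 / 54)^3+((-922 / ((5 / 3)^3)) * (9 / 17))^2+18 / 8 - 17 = 292368107930887 / 26335125000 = 11101.83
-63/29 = -2.17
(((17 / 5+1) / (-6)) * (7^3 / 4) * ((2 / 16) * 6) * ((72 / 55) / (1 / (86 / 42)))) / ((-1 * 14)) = 903 / 100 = 9.03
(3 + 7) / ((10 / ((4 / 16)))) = 1 / 4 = 0.25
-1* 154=-154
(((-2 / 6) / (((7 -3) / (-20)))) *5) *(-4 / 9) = -100 / 27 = -3.70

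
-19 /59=-0.32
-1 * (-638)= 638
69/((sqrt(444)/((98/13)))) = 1127 * sqrt(111)/481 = 24.69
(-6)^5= -7776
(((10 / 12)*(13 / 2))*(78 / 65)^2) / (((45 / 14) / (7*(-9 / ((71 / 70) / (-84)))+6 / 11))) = 247232804 / 19525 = 12662.37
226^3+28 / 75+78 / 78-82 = 865732153 / 75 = 11543095.37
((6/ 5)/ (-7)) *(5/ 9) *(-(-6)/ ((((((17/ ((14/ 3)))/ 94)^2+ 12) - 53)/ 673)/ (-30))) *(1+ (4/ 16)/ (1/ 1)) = -351.76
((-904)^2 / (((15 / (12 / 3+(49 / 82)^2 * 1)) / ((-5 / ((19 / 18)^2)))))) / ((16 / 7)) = -282814605108 / 606841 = -466044.00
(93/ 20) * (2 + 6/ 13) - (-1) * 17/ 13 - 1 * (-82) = 6159/ 65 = 94.75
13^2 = 169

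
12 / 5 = 2.40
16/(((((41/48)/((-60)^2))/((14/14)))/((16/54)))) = 19980.49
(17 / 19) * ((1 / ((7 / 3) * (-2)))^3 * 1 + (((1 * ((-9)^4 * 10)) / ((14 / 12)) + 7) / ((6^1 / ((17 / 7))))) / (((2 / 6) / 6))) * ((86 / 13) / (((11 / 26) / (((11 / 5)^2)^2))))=1094029336438797 / 8146250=134298522.20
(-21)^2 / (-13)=-441 / 13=-33.92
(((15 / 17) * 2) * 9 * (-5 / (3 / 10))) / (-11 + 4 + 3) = 1125 / 17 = 66.18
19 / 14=1.36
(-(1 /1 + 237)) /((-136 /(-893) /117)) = -731367 /4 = -182841.75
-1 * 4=-4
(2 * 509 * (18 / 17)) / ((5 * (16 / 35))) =32067 / 68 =471.57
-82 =-82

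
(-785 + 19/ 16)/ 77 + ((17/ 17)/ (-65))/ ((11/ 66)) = -822557/ 80080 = -10.27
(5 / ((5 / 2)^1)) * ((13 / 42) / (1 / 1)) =13 / 21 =0.62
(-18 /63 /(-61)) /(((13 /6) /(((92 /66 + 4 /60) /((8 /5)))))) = 241 /122122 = 0.00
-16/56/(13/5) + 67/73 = 5367/6643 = 0.81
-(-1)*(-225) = -225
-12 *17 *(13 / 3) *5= -4420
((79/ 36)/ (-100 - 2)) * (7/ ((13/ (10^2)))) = -13825/ 11934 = -1.16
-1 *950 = -950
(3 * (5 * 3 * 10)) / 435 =30 / 29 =1.03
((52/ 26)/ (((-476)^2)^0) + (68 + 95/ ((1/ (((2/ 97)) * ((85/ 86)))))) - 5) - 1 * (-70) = 571160/ 4171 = 136.94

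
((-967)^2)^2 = 874391437921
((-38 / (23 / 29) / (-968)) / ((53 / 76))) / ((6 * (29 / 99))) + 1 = 27901 / 26818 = 1.04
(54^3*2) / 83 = 314928 / 83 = 3794.31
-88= -88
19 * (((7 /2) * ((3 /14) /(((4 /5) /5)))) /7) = 1425 /112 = 12.72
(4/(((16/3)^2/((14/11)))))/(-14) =-9/704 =-0.01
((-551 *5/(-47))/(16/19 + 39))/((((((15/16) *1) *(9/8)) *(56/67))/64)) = 718257152/6724431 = 106.81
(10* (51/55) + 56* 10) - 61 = 5591/11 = 508.27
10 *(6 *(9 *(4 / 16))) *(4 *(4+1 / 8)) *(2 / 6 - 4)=-16335 / 2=-8167.50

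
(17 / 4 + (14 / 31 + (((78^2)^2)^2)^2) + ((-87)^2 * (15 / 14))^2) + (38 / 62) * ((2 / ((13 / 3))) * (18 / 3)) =74138665575389094464511559868617079 / 39494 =1877213388752445800995381000000.00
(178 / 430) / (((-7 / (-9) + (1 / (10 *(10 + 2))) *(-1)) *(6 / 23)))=24564 / 11911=2.06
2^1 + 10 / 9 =28 / 9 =3.11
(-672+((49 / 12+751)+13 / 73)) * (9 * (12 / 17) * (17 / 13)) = 691.71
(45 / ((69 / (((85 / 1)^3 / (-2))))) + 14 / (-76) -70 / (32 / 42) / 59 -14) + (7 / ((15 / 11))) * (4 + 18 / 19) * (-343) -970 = -649592031709 / 3093960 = -209954.89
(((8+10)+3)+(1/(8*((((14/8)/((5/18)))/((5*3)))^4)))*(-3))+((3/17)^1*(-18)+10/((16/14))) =64017389/4408236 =14.52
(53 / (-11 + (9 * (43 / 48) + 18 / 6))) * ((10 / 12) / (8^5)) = 265 / 12288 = 0.02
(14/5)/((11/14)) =196/55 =3.56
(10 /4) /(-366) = -5 /732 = -0.01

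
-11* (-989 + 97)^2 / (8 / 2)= -2188076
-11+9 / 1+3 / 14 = -1.79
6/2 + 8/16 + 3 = 13/2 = 6.50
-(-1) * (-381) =-381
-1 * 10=-10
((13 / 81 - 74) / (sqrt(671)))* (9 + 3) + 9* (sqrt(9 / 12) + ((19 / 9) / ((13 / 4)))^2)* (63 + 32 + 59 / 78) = 1075.78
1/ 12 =0.08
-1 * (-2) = 2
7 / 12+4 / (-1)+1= -29 / 12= -2.42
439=439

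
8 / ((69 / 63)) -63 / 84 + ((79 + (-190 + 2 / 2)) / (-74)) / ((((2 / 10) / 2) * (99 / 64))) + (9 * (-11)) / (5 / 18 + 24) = 7035157 / 582084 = 12.09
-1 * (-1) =1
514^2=264196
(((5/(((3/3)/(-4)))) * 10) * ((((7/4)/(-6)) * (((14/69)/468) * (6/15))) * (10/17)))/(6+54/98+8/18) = 24010/28225899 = 0.00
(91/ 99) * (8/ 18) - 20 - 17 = -32603/ 891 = -36.59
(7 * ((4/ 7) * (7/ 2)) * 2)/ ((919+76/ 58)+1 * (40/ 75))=12180/ 400567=0.03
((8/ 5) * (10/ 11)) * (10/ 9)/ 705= 32/ 13959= 0.00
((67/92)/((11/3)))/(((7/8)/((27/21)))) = 3618/12397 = 0.29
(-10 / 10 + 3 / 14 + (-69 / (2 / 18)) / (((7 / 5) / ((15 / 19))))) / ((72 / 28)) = -93359 / 684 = -136.49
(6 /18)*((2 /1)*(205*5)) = 2050 /3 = 683.33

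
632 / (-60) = -10.53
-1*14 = -14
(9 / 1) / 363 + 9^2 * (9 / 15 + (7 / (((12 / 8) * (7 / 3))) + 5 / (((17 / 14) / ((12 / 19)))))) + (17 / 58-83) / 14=415.37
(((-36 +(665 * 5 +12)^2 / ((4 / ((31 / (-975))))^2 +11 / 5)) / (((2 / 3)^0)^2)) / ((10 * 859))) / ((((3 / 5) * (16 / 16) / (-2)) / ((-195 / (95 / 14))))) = 9239817584998 / 1241384579291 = 7.44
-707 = -707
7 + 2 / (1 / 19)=45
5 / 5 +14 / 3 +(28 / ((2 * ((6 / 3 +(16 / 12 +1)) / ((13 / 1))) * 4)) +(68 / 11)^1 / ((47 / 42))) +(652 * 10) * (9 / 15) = 12202309 / 3102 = 3933.69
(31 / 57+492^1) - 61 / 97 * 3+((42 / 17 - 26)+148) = 57817712 / 93993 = 615.13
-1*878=-878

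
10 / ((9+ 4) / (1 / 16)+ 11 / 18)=36 / 751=0.05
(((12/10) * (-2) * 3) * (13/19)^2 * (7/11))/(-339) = 0.01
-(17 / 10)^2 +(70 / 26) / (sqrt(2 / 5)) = -289 / 100 +35 * sqrt(10) / 26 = 1.37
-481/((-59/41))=19721/59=334.25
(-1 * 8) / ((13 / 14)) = -112 / 13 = -8.62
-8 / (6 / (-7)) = 28 / 3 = 9.33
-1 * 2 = -2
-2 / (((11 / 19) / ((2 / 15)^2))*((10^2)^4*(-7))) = 19 / 216562500000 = 0.00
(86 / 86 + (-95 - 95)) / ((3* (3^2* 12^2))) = -7 / 144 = -0.05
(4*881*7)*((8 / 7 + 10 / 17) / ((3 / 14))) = 10163216 / 51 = 199278.75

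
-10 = -10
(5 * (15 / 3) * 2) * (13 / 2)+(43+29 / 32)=11805 / 32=368.91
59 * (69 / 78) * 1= 1357 / 26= 52.19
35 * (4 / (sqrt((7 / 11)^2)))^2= 9680 / 7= 1382.86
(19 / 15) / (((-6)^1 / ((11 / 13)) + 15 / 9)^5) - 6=-5513227764459 / 918829984495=-6.00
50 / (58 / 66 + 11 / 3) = 11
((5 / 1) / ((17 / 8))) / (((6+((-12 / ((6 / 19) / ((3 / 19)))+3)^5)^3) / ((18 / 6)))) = -40 / 81310439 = -0.00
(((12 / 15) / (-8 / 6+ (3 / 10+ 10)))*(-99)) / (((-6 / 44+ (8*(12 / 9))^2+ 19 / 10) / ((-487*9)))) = 5154933960 / 15384917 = 335.06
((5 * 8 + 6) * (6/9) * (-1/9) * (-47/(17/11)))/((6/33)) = 261602/459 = 569.94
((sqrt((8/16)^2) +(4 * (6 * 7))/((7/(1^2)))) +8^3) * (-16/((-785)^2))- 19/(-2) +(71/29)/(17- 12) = 356542893/35741050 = 9.98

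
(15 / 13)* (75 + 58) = 1995 / 13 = 153.46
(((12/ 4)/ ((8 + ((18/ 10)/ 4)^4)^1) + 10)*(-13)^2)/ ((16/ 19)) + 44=2125.75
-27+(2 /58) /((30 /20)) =-2347 /87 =-26.98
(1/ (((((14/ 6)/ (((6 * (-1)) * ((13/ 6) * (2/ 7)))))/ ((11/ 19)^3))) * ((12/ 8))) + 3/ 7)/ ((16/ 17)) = 1272059/ 5377456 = 0.24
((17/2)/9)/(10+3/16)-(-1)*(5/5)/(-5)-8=-8.11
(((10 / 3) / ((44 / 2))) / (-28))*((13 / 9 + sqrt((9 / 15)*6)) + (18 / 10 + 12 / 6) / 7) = -313 / 29106 - sqrt(10) / 308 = -0.02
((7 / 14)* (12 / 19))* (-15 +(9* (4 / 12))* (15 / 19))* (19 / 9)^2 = -160 / 9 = -17.78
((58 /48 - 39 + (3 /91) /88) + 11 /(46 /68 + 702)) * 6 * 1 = -221240879 /976118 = -226.65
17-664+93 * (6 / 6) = -554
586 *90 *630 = 33226200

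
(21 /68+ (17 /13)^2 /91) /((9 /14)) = 342611 /672282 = 0.51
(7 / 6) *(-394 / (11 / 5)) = -6895 / 33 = -208.94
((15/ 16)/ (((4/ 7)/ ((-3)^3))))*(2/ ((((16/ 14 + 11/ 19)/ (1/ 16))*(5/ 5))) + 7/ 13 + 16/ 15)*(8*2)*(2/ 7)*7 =-113277339/ 47632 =-2378.18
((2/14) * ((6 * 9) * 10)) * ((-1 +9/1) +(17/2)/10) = 4779/7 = 682.71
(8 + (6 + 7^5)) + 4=16825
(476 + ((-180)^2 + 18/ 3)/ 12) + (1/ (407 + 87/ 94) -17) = 242302243/ 76690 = 3159.50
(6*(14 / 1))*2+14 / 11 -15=1697 / 11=154.27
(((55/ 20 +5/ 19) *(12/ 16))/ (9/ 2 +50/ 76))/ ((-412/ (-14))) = 687/ 46144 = 0.01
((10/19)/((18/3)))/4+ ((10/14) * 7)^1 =1145/228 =5.02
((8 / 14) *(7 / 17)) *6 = 24 / 17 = 1.41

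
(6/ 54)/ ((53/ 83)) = 83/ 477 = 0.17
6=6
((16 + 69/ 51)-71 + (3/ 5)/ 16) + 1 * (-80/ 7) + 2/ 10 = -617259/ 9520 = -64.84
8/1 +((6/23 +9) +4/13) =5253/299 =17.57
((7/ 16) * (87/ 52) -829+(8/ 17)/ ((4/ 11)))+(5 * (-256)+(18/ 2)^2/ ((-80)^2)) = -2980085999/ 1414400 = -2106.96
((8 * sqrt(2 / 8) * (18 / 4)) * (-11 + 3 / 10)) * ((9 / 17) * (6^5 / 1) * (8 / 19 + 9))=-12063631968 / 1615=-7469741.16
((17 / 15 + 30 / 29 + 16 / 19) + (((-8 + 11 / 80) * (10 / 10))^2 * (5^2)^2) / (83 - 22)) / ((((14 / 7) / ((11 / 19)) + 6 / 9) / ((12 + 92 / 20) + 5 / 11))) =38522628601933 / 14627507200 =2633.57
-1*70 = -70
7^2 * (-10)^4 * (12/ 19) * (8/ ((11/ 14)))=658560000/ 209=3151004.78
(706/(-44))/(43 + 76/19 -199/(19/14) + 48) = 6707/21582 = 0.31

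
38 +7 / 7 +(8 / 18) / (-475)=166721 / 4275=39.00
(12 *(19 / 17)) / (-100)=-57 / 425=-0.13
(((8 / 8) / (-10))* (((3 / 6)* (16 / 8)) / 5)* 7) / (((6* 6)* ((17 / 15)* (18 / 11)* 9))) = -77 / 330480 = -0.00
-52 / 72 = -13 / 18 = -0.72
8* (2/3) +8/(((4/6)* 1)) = 52/3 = 17.33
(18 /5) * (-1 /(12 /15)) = -9 /2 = -4.50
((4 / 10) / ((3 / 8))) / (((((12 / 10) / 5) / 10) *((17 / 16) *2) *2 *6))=800 / 459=1.74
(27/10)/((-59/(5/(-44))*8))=27/41536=0.00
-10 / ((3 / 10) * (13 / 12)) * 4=-1600 / 13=-123.08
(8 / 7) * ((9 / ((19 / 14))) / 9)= 16 / 19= 0.84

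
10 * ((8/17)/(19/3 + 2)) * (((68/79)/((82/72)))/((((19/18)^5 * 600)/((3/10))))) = 816293376/5012552913125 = 0.00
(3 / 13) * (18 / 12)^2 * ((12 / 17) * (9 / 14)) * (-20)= -7290 / 1547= -4.71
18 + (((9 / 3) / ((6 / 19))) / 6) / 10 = 2179 / 120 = 18.16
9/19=0.47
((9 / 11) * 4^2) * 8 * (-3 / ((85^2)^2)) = -3456 / 574206875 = -0.00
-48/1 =-48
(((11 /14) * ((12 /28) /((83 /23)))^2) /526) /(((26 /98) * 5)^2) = 366597 /30619538300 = 0.00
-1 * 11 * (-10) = 110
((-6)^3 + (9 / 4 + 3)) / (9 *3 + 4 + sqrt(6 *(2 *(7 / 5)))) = -130665 / 18884 + 843 *sqrt(105) / 9442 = -6.00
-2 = -2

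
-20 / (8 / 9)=-45 / 2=-22.50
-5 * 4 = -20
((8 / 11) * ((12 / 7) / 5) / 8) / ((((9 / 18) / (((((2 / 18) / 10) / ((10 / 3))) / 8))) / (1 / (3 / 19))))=19 / 115500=0.00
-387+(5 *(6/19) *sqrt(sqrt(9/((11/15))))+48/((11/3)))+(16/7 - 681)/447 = -12921838/34419+30 *33^(3/4) *5^(1/4)/209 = -372.47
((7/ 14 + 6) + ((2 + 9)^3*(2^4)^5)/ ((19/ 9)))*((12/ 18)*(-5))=-125608920275/ 57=-2203665267.98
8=8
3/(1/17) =51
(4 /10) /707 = 2 /3535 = 0.00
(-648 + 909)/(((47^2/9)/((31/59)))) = 72819/130331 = 0.56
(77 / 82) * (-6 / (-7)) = 33 / 41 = 0.80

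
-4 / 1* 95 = -380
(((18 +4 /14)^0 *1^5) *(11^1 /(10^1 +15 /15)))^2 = 1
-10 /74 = -0.14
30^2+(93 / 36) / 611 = 900.00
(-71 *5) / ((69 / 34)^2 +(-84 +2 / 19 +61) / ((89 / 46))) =693952580 / 15080709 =46.02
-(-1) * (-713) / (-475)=713 / 475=1.50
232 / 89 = 2.61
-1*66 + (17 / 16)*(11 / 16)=-16709 / 256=-65.27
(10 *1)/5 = 2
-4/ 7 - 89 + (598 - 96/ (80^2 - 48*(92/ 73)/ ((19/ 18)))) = 978396917/ 1924412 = 508.41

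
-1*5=-5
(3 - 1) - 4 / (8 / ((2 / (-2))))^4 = 2047 / 1024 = 2.00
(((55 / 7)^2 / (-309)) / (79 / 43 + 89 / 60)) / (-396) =59125 / 389138841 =0.00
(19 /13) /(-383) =-19 /4979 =-0.00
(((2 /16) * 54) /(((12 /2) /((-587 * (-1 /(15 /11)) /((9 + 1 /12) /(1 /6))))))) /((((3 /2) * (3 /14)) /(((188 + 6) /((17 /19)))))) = 5994.01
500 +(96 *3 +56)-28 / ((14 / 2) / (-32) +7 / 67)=38116 / 35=1089.03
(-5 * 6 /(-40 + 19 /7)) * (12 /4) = 2.41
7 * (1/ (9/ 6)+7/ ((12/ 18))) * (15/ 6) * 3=2345/ 4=586.25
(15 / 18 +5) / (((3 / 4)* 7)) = 10 / 9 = 1.11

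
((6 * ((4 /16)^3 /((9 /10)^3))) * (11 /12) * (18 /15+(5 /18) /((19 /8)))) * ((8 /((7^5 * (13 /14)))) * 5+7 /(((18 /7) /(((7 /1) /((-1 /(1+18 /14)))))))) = -236781149275 /35018832303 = -6.76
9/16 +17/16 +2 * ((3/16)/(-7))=1.57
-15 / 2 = -7.50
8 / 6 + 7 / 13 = 73 / 39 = 1.87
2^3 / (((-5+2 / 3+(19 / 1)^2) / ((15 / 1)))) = 36 / 107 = 0.34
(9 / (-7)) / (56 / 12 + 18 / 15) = -0.22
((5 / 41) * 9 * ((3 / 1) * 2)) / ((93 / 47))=4230 / 1271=3.33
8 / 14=4 / 7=0.57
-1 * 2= -2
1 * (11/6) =11/6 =1.83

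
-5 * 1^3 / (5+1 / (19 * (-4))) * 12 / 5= -912 / 379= -2.41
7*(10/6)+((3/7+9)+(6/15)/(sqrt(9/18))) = 2*sqrt(2)/5+443/21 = 21.66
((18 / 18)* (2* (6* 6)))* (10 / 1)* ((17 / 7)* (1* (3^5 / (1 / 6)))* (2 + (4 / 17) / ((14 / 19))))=289733760 / 49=5912933.88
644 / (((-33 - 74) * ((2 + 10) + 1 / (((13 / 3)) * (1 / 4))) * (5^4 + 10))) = -299 / 407670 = -0.00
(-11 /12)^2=121 /144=0.84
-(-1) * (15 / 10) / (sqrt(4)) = 3 / 4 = 0.75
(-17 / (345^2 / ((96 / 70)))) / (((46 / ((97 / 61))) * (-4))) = 3298 / 1948240875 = 0.00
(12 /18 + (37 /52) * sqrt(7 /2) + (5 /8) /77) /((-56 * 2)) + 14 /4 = 3.48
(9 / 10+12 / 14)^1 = 123 / 70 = 1.76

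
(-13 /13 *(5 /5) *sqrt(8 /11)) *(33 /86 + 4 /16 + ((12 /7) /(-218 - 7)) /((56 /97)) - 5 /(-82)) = -0.58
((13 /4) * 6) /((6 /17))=221 /4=55.25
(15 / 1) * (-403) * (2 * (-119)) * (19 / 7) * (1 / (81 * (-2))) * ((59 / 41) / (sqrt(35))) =-7679971 * sqrt(35) / 7749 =-5863.38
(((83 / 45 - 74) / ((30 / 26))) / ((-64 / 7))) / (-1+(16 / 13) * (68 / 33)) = 42253211 / 9489600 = 4.45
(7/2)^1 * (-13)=-91/2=-45.50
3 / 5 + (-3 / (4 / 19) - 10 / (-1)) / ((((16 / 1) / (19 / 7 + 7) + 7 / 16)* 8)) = 1957 / 5670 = 0.35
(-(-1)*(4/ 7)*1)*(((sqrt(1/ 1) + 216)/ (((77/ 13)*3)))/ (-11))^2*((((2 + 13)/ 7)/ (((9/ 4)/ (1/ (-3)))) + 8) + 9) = 682767436/ 58110129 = 11.75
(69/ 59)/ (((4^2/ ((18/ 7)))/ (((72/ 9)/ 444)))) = 207/ 61124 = 0.00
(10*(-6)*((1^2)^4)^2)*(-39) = 2340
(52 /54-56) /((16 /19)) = -14117 /216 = -65.36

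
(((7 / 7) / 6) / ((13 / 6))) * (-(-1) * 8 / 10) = 4 / 65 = 0.06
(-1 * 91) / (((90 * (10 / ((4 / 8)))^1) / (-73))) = 6643 / 1800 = 3.69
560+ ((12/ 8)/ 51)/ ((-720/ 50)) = 1370875/ 2448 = 560.00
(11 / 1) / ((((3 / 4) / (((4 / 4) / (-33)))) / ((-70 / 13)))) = 280 / 117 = 2.39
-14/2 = -7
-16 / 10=-8 / 5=-1.60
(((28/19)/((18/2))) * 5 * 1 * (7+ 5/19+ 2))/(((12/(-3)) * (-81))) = 6160/263169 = 0.02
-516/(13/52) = -2064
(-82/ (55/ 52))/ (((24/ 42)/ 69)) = -514878/ 55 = -9361.42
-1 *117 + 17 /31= -3610 /31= -116.45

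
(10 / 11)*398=3980 / 11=361.82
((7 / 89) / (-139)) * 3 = -21 / 12371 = -0.00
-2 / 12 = -0.17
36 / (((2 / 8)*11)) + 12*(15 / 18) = 254 / 11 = 23.09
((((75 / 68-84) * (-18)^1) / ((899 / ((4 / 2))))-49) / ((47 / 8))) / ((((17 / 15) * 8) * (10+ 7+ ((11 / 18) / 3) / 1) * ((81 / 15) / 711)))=-74455991100 / 11344127693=-6.56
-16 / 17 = -0.94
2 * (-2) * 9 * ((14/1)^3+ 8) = -99072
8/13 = 0.62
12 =12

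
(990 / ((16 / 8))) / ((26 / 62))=15345 / 13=1180.38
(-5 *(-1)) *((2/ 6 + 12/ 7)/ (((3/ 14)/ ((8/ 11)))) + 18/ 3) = 6410/ 99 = 64.75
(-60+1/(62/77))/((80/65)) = -47359/992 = -47.74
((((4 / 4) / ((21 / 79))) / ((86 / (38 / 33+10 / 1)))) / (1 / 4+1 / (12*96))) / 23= 80896 / 956879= 0.08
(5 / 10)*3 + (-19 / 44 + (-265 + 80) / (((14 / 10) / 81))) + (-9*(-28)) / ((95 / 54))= -308963981 / 29260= -10559.26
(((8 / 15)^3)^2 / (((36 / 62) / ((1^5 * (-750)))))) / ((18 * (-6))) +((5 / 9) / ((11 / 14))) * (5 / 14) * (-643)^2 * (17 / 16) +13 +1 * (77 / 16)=110949.80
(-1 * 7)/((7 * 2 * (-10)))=1/20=0.05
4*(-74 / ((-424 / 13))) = 9.08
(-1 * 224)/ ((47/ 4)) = -896/ 47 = -19.06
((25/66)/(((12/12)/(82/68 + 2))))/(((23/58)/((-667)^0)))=79025/25806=3.06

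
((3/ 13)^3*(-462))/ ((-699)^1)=4158/ 511901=0.01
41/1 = 41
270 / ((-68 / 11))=-1485 / 34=-43.68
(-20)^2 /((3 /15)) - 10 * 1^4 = 1990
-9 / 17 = -0.53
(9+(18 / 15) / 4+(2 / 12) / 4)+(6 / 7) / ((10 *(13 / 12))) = 9.42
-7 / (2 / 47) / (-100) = 329 / 200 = 1.64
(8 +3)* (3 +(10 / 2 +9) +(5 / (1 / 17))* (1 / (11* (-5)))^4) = 187.00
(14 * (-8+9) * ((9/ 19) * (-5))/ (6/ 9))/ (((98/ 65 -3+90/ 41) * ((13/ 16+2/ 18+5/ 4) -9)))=362653200/ 34982021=10.37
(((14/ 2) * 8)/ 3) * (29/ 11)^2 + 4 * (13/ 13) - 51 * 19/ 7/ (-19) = 141.03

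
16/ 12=4/ 3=1.33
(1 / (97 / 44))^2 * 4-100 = -933156 / 9409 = -99.18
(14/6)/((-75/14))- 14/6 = -623/225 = -2.77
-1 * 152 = -152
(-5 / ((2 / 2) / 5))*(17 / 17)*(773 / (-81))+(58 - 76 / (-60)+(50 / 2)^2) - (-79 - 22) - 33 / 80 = 1326371 / 1296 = 1023.43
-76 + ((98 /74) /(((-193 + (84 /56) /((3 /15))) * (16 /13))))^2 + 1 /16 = -75.94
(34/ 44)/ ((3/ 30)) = 85/ 11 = 7.73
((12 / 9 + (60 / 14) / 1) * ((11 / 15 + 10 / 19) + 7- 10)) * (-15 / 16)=3658 / 399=9.17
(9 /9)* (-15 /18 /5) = -1 /6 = -0.17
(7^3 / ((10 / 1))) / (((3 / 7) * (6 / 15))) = 2401 / 12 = 200.08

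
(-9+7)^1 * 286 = -572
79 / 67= 1.18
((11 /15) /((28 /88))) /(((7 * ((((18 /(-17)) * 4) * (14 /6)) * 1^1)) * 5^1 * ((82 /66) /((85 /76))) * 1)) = -384659 /64127280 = -0.01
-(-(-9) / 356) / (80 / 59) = -531 / 28480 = -0.02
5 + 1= 6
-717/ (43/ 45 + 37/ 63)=-8365/ 18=-464.72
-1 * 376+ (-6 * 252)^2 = 2285768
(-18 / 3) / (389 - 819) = 3 / 215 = 0.01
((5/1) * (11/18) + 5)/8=145/144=1.01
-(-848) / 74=424 / 37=11.46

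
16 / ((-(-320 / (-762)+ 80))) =-381 / 1915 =-0.20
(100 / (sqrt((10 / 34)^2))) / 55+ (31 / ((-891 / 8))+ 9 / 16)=92179 / 14256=6.47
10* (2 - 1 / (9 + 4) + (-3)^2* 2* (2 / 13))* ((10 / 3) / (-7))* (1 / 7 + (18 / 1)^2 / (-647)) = 9888100 / 1236417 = 8.00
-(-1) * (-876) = -876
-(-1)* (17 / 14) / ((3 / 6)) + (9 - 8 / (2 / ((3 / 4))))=59 / 7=8.43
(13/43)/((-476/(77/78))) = -11/17544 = -0.00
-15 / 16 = -0.94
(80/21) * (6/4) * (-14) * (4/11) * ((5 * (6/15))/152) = -80/209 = -0.38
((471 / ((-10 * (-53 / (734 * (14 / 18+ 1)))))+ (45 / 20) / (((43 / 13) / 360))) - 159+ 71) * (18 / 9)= 90009884 / 34185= 2633.02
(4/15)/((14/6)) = 4/35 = 0.11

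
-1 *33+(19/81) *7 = -2540/81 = -31.36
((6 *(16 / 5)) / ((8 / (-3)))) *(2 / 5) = -72 / 25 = -2.88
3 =3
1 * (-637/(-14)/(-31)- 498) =-499.47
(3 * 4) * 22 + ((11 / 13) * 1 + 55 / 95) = 65560 / 247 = 265.43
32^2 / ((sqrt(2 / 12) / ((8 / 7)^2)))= 65536*sqrt(6) / 49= 3276.12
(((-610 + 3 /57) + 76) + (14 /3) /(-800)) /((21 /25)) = -12174133 /19152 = -635.66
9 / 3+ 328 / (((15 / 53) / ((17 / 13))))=1518.53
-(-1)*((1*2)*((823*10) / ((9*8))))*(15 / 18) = 20575 / 108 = 190.51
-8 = -8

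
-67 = -67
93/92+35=3313/92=36.01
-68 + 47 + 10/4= -37/2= -18.50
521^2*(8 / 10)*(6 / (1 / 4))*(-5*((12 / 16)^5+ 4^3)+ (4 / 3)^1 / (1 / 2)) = -265603118413 / 160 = -1660019490.08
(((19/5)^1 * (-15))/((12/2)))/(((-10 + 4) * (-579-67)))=-1/408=-0.00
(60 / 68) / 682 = 15 / 11594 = 0.00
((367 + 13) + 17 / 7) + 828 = 8473 / 7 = 1210.43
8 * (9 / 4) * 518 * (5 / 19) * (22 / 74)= 13860 / 19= 729.47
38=38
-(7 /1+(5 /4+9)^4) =-11045.13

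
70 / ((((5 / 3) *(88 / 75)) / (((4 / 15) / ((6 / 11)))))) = 35 / 2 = 17.50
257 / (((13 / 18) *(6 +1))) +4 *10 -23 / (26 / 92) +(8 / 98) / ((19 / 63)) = 16808 / 1729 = 9.72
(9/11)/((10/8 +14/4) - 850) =-12/12397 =-0.00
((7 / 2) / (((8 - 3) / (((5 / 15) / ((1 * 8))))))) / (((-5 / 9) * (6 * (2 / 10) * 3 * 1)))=-7 / 480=-0.01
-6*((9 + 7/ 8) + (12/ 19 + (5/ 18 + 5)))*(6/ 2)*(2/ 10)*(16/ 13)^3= -1700864/ 16055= -105.94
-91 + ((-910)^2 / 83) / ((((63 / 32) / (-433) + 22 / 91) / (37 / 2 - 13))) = 5740554782053 / 24825217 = 231238.86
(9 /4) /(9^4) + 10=29161 /2916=10.00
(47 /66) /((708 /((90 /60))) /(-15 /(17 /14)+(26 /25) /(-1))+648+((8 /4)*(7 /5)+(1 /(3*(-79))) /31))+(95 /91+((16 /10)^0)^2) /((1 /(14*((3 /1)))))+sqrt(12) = 2*sqrt(3)+790034836352953 /9202790742574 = 89.31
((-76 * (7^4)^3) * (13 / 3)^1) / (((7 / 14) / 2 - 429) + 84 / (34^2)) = 2258360238329104 / 212379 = 10633632507.59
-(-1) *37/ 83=37/ 83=0.45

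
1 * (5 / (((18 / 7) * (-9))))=-35 / 162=-0.22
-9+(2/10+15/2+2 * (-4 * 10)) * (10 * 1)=-732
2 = 2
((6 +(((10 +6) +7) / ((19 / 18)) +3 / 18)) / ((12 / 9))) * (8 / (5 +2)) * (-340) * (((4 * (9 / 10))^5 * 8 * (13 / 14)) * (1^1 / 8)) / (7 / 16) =-42587960343552 / 4073125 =-10455844.18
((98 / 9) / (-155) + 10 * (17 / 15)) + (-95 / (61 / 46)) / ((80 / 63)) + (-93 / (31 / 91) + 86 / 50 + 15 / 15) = -1073670509 / 3403800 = -315.43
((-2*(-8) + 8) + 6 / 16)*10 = 975 / 4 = 243.75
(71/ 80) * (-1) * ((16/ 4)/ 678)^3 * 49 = -3479/ 389582190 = -0.00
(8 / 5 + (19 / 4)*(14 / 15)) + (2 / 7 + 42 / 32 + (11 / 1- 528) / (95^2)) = 22968193 / 3032400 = 7.57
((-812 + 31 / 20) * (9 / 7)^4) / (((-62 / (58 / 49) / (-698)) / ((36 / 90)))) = -1076340507129 / 91177975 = -11804.83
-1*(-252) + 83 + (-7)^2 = 384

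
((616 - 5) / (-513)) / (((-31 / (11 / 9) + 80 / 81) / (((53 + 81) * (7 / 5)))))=18912894 / 2063305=9.17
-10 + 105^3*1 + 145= 1157760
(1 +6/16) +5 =51/8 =6.38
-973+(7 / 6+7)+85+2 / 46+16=-863.79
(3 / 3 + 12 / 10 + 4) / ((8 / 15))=93 / 8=11.62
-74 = -74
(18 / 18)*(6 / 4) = 1.50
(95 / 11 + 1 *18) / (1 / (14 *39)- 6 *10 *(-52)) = 159978 / 18738731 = 0.01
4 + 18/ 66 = 47/ 11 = 4.27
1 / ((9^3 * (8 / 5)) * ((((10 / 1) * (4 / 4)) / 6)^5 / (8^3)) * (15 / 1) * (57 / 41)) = 2624 / 1603125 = 0.00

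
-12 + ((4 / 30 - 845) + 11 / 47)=-603926 / 705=-856.63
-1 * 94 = -94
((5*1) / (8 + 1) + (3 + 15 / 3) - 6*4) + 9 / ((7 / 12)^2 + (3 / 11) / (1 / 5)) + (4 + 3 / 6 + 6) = 16397 / 48582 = 0.34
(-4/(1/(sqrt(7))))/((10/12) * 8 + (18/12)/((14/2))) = -1.54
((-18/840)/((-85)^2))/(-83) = 3/83954500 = 0.00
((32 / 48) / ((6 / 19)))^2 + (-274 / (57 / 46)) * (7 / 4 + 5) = -2290220 / 1539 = -1488.12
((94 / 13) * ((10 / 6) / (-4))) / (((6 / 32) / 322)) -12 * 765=-1679420 / 117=-14354.02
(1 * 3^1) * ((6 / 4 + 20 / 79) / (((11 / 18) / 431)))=3223449 / 869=3709.38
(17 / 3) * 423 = 2397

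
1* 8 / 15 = 0.53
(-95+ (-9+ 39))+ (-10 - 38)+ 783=670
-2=-2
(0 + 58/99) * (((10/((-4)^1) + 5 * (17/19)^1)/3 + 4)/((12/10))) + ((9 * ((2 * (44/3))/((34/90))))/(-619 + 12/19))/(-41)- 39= -36.70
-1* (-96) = 96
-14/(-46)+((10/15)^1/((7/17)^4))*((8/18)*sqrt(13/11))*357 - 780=-17933/23+11358856*sqrt(143)/33957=3220.43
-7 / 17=-0.41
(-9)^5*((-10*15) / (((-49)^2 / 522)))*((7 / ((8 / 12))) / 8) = 3467652525 / 1372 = 2527443.53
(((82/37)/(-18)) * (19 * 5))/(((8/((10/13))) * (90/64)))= -31160/38961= -0.80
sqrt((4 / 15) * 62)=2 * sqrt(930) / 15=4.07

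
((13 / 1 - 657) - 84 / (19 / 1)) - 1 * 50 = -13270 / 19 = -698.42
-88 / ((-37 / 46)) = 4048 / 37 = 109.41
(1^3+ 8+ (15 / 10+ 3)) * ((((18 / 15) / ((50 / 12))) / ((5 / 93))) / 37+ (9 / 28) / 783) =73609677 / 37555000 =1.96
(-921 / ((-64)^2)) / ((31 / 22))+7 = 434285 / 63488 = 6.84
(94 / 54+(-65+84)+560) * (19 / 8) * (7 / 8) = 32585 / 27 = 1206.85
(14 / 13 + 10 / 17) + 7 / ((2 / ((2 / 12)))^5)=91571723 / 54991872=1.67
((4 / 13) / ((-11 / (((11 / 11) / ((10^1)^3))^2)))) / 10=-1 / 357500000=-0.00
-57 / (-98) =57 / 98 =0.58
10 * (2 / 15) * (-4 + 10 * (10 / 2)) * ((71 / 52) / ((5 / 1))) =16.75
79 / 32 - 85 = -2641 / 32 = -82.53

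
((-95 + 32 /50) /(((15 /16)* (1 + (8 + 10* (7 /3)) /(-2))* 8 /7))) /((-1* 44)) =-16513 /121000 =-0.14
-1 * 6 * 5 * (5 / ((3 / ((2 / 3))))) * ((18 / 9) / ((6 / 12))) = -400 / 3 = -133.33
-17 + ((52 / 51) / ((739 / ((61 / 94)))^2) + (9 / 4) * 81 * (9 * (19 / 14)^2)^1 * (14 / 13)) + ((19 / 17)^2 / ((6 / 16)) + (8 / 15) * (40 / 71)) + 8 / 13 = 58399927105274248615 / 18020721023025448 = 3240.71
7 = 7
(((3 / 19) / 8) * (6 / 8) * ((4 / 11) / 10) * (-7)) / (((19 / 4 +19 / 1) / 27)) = -1701 / 397100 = -0.00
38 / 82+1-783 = -32043 / 41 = -781.54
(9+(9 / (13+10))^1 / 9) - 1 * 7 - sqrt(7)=47 / 23 - sqrt(7)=-0.60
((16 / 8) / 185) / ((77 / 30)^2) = 360 / 219373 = 0.00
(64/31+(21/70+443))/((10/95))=4230.96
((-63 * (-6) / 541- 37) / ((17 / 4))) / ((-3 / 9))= 235668 / 9197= 25.62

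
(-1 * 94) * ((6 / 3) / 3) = -188 / 3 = -62.67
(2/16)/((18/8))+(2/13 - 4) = -887/234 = -3.79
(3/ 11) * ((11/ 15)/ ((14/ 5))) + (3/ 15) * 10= 2.07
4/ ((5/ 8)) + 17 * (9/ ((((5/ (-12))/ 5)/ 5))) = -45868/ 5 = -9173.60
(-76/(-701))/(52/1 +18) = 38/24535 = 0.00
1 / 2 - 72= -143 / 2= -71.50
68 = 68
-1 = -1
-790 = -790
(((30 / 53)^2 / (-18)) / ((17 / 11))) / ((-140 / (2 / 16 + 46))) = 20295 / 5348336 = 0.00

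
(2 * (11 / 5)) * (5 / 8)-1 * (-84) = 347 / 4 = 86.75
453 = 453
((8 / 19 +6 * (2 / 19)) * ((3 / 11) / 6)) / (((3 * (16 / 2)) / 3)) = 5 / 836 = 0.01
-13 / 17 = -0.76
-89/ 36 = -2.47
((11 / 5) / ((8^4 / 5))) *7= 77 / 4096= 0.02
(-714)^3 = -363994344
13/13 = 1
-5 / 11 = -0.45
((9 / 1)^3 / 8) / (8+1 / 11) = 8019 / 712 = 11.26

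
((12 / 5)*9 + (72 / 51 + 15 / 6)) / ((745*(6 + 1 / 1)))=4337 / 886550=0.00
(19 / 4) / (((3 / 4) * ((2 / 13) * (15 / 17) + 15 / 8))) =33592 / 10665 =3.15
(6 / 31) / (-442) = -3 / 6851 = -0.00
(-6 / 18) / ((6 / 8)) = -4 / 9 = -0.44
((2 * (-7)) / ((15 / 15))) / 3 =-14 / 3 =-4.67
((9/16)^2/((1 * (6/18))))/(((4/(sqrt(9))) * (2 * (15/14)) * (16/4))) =1701/20480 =0.08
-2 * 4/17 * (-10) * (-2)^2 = 320/17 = 18.82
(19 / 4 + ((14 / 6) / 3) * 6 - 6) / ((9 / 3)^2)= 41 / 108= 0.38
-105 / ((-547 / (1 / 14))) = 15 / 1094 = 0.01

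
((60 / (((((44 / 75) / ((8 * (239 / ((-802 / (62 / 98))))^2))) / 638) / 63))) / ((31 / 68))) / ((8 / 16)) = 282845598732000 / 55154743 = 5128218.96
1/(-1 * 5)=-1/5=-0.20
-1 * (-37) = 37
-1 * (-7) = 7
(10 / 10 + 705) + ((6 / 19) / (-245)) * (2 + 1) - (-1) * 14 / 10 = 3292929 / 4655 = 707.40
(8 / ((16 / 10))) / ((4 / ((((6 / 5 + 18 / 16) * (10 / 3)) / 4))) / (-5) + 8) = 775 / 1176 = 0.66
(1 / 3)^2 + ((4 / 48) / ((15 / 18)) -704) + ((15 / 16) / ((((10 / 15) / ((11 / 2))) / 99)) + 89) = 434633 / 2880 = 150.91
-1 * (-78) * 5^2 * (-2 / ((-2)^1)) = 1950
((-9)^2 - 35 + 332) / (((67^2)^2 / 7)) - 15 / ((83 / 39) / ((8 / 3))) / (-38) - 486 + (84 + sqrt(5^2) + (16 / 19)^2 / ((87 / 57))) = -364979662641575 / 921571216693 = -396.04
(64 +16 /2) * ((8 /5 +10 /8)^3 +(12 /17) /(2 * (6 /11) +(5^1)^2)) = 8141513823 /4879000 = 1668.68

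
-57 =-57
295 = 295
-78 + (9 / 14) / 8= -8727 / 112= -77.92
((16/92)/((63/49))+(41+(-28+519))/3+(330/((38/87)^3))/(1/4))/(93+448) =22743142189/768118833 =29.61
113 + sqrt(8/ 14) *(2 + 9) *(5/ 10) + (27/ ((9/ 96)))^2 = 83061.16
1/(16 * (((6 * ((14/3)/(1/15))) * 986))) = 1/6625920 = 0.00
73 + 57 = 130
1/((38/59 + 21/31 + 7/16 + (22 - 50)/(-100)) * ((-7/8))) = -5852800/10442061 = -0.56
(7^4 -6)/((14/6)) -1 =7178/7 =1025.43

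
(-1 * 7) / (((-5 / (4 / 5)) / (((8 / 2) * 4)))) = 448 / 25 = 17.92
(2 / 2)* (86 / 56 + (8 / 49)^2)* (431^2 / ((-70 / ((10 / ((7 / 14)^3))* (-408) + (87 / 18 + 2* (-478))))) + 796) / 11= 12661251.32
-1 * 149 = -149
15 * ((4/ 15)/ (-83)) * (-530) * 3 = 6360/ 83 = 76.63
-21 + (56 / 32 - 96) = -461 / 4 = -115.25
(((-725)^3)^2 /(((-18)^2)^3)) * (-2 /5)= -29044107470703125 /17006112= -1707862883.10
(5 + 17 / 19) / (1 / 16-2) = -1792 / 589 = -3.04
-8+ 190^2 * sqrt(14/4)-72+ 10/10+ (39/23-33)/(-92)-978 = -558973/529+ 18050 * sqrt(14) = 66480.26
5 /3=1.67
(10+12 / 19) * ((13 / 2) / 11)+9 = 15.28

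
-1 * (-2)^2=-4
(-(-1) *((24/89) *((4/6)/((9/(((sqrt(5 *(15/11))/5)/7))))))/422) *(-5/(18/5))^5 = -9765625 *sqrt(33)/3073818606012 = -0.00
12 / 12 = 1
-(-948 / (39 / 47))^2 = -220581904 / 169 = -1305218.37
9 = 9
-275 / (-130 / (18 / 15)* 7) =33 / 91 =0.36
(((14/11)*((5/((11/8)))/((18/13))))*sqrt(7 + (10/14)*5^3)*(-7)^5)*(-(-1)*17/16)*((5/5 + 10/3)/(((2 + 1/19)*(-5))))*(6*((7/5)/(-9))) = -494008151*sqrt(4718)/147015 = -230808.31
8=8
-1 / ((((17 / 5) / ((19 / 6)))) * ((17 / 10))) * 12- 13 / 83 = -161457 / 23987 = -6.73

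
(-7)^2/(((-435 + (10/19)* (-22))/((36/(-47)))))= 33516/398795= 0.08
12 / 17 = 0.71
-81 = -81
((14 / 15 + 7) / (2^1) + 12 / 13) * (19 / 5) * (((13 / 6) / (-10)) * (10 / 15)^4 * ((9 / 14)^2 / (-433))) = 36233 / 47738250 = 0.00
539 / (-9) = -59.89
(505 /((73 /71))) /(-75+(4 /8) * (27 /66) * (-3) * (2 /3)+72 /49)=-38651690 /5818611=-6.64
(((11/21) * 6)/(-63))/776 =-11/171108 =-0.00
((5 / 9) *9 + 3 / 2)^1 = 13 / 2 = 6.50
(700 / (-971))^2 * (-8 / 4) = -980000 / 942841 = -1.04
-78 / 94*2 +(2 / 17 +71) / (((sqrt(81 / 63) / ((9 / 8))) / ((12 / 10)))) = -78 / 47 +10881*sqrt(7) / 340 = 83.01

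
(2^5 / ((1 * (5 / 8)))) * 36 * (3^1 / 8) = 691.20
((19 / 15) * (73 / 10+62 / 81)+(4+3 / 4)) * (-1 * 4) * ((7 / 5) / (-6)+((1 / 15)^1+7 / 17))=-363679 / 24786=-14.67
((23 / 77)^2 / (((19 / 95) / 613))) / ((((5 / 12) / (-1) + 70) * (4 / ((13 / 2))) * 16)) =12646803 / 31684576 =0.40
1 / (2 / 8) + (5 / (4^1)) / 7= 117 / 28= 4.18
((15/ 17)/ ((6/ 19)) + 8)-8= 95/ 34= 2.79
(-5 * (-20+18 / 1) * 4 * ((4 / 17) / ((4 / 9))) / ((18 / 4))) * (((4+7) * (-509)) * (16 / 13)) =-7166720 / 221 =-32428.60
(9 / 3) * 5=15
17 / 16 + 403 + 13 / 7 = 45463 / 112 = 405.92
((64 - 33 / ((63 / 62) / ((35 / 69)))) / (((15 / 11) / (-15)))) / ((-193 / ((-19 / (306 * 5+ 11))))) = -2056142 / 61564491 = -0.03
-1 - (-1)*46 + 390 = 435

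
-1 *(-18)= 18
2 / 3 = 0.67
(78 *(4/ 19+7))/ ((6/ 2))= 3562/ 19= 187.47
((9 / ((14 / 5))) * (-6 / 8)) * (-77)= 1485 / 8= 185.62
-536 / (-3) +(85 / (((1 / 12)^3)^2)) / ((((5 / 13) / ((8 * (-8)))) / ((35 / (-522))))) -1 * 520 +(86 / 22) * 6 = 2709999147950 / 957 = 2831765044.88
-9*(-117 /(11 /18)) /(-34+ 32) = -9477 /11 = -861.55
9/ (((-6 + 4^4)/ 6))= 0.22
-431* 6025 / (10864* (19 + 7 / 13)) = -33758075 / 2759456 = -12.23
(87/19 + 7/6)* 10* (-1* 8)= -26200/57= -459.65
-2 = -2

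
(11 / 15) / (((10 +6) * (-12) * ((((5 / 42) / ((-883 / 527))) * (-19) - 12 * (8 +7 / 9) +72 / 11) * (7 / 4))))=106843 / 4769928600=0.00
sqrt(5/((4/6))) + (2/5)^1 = 2/5 + sqrt(30)/2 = 3.14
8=8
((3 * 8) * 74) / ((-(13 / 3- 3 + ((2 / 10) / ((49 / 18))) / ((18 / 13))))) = -1281.02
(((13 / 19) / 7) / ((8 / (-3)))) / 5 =-39 / 5320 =-0.01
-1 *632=-632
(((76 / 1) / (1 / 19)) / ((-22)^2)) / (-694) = -361 / 83974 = -0.00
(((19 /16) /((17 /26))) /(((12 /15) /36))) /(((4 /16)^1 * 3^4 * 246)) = 1235 /75276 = 0.02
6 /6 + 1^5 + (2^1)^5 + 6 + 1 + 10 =51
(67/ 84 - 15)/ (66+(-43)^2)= -1193/ 160860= -0.01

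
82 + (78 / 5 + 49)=733 / 5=146.60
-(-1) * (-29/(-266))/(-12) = -29/3192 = -0.01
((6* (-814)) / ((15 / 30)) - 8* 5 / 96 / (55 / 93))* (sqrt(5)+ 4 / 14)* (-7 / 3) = 429823 / 66+ 3008761* sqrt(5) / 132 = 57480.61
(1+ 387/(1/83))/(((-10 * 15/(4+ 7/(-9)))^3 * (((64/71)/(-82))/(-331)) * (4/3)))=-377430311072389/52488000000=-7190.79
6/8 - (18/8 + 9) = -21/2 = -10.50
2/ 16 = 1/ 8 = 0.12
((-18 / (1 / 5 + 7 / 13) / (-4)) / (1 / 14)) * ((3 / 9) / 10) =91 / 32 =2.84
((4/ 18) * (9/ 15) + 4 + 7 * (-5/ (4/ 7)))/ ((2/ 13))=-44551/ 120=-371.26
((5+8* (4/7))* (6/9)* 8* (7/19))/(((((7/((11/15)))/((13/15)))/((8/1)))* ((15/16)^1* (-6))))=-9810944/4039875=-2.43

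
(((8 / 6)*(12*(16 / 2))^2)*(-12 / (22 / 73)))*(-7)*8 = 301400064 / 11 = 27400005.82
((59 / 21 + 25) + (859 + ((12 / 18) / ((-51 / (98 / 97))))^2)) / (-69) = -1367271634933 / 106383300723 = -12.85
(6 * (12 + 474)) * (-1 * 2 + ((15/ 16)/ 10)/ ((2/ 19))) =-51759/ 16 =-3234.94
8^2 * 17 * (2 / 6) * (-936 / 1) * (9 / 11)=-3055104 / 11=-277736.73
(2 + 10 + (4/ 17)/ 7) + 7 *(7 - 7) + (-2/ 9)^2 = 116468/ 9639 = 12.08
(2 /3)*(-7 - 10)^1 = -34 /3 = -11.33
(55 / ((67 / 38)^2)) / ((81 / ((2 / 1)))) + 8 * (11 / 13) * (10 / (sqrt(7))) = 158840 / 363609 + 880 * sqrt(7) / 91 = 26.02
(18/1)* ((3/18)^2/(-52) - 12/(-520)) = 211/520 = 0.41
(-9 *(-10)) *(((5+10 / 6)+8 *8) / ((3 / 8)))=16960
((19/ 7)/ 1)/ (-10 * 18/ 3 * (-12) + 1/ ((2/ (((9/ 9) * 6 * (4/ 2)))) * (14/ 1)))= 19/ 5043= 0.00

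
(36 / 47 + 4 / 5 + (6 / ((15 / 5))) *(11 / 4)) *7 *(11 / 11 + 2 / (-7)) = 35.33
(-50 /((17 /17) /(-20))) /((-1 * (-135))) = 7.41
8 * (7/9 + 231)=16688/9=1854.22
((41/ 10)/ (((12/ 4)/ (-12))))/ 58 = -41/ 145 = -0.28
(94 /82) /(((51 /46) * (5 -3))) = 1081 /2091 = 0.52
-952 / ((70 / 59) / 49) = -196588 / 5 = -39317.60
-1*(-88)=88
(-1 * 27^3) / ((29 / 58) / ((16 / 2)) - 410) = 48.01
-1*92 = -92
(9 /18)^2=1 /4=0.25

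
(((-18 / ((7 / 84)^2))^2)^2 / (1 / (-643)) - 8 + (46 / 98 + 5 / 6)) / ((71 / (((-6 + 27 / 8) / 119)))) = 8532932146004756401 / 946288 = 9017267624660.52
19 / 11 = 1.73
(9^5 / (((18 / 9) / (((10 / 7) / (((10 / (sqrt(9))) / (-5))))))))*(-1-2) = 189800.36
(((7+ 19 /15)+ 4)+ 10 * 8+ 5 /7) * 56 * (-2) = -156208 /15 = -10413.87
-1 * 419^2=-175561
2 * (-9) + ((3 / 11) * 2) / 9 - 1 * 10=-922 / 33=-27.94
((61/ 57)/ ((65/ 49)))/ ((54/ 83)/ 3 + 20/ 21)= 1736609/ 2516930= 0.69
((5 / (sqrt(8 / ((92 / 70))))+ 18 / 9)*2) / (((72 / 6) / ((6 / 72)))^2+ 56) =1 / 5198+ sqrt(805) / 145544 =0.00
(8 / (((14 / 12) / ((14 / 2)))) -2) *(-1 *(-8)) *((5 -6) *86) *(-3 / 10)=9494.40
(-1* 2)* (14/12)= -7/3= -2.33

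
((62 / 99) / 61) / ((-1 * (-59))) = 0.00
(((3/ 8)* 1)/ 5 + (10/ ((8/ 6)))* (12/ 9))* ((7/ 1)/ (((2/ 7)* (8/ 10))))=19747/ 64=308.55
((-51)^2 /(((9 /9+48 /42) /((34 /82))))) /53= 103173 /10865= 9.50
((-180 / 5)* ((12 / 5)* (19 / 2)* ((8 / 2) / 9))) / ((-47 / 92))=167808 / 235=714.08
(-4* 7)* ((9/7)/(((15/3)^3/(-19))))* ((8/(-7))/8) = -684/875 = -0.78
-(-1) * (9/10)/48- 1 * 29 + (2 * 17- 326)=-51357/160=-320.98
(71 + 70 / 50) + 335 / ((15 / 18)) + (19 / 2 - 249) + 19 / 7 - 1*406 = -11787 / 70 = -168.39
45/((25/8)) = 72/5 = 14.40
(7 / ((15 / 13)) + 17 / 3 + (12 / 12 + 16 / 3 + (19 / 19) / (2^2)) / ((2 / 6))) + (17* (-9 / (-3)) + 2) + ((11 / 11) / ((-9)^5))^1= 99773107 / 1180980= 84.48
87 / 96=29 / 32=0.91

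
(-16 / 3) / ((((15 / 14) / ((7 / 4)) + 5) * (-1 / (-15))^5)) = -7938000 / 11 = -721636.36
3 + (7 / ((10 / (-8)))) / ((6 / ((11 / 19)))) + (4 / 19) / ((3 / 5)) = 267 / 95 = 2.81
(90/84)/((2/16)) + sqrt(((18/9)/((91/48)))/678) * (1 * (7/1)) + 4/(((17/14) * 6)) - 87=-27803/357 + 4 * sqrt(10283)/1469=-77.60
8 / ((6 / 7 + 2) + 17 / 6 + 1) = 1.20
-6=-6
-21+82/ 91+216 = 195.90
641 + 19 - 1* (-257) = 917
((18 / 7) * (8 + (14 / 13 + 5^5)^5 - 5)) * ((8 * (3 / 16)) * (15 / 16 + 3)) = 13467635128226444413720977 / 2970344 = 4534032128341513445.49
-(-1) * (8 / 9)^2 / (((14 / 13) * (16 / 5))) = 130 / 567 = 0.23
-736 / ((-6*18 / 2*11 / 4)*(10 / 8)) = 5888 / 1485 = 3.96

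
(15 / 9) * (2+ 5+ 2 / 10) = 12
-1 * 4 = -4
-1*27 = -27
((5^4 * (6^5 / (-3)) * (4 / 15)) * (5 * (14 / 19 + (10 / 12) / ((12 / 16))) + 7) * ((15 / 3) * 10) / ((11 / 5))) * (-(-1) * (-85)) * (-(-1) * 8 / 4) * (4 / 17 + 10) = 57983760000000 / 209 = 277434258373.21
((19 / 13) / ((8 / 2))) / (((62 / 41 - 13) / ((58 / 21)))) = -22591 / 257166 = -0.09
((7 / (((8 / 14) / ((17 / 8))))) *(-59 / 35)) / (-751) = 7021 / 120160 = 0.06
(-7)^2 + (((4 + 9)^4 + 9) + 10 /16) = 28619.62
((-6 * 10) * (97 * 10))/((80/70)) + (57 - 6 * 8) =-50916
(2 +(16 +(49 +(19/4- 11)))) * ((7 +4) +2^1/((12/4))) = 2835/4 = 708.75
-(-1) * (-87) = -87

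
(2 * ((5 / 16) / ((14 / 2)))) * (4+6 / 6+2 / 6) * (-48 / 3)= -160 / 21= -7.62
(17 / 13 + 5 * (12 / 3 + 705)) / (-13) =-46102 / 169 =-272.79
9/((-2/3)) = -27/2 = -13.50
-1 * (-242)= 242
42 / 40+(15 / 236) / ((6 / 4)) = 1289 / 1180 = 1.09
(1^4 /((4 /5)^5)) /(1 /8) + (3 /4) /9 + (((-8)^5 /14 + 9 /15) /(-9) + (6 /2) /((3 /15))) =12075607 /40320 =299.49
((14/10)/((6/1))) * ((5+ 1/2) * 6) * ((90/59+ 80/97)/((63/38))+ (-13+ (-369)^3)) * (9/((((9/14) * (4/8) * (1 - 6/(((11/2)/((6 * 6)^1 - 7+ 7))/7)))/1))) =30687174290597132/775952955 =39547725.27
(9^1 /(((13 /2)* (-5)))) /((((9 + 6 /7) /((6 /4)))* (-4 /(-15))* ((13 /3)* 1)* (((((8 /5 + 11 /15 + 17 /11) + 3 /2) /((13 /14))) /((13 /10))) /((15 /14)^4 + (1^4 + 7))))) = -956808369 /12546665600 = -0.08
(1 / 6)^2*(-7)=-7 / 36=-0.19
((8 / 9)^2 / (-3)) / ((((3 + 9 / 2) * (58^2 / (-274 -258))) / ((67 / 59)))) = 1140608 / 180861255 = 0.01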